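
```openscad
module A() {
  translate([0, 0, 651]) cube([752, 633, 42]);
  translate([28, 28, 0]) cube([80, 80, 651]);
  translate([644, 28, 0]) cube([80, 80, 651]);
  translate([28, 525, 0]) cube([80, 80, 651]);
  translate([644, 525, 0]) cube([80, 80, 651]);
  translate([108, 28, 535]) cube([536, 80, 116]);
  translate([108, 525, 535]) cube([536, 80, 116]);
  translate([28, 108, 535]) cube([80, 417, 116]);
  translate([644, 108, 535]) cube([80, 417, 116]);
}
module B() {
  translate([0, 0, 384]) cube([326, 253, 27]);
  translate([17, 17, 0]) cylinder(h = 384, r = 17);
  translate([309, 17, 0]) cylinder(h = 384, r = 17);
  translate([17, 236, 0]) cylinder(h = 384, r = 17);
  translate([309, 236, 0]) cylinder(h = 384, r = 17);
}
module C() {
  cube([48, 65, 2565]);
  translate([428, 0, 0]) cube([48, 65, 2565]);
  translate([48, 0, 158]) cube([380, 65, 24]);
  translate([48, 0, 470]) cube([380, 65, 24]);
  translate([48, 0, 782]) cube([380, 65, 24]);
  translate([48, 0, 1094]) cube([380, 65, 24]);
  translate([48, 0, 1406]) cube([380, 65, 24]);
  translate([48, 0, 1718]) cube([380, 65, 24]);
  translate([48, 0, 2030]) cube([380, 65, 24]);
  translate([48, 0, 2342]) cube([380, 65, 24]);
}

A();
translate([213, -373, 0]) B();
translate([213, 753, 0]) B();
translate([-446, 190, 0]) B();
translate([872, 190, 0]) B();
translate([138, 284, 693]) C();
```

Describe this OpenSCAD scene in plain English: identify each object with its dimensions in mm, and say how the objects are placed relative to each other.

A is a rectangular dining table. The top is 752×633×42 mm with its upper surface at z = 693 mm. It stands on four 80×80 mm square legs, each inset 28 mm from the nearest pair of top edges, running from the floor to the underside of the top. Four apron rails, 80 mm thick and 116 mm tall, run between adjacent legs with their top edges flush with the underside of the top and their outer faces flush with the legs' outer faces.

B is a simple wooden stool: a rectangular seat 326 mm (x) by 253 mm (y), 27 mm thick, top face at z = 411 mm, on four round legs, each 34 mm in diameter. The legs rest on z = 0, each leg's axis is inset half a diameter from the nearest pair of seat edges (so the leg's bounding box is flush with the corner).

C is a wooden ladder with two side rails of 48×65 mm section and 2565 mm height, set 476 mm apart overall. Between them run 8 rectangular rungs (65 mm deep, 24 mm thick), front faces flush with the rails' −y face. The bottom of the first rung is 158 mm above the floor and each subsequent rung is 312 mm higher than the one below.

Four stools sit around the table at the −y, +y, −x, +x sides. The ladder is on top of the table, centred.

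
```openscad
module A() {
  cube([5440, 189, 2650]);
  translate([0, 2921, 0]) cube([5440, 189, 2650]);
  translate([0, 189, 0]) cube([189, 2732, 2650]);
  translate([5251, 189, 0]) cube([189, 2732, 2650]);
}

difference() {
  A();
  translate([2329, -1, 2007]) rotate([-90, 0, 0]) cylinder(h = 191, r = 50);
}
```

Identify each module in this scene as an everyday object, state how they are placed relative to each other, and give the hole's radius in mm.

The subtracted cylinder has r = 50 mm.

A is a house frame. The house frame has a circular hole through its front wall. The hole's radius is 50 mm.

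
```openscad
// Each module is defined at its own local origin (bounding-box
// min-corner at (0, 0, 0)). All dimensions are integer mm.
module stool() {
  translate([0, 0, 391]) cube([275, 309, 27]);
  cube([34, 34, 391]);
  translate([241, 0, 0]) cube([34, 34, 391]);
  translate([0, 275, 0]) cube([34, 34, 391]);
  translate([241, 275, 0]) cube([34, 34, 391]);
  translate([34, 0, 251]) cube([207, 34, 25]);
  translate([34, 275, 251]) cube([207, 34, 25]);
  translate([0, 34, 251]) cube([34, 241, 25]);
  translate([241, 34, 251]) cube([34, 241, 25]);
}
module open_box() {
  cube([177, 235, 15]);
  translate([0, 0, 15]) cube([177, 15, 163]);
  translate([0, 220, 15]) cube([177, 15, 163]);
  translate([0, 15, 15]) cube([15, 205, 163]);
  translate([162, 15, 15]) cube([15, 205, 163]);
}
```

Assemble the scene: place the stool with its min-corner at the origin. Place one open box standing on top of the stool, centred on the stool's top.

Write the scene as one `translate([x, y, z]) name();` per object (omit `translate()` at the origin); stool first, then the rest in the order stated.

stool();
translate([49, 37, 418]) open_box();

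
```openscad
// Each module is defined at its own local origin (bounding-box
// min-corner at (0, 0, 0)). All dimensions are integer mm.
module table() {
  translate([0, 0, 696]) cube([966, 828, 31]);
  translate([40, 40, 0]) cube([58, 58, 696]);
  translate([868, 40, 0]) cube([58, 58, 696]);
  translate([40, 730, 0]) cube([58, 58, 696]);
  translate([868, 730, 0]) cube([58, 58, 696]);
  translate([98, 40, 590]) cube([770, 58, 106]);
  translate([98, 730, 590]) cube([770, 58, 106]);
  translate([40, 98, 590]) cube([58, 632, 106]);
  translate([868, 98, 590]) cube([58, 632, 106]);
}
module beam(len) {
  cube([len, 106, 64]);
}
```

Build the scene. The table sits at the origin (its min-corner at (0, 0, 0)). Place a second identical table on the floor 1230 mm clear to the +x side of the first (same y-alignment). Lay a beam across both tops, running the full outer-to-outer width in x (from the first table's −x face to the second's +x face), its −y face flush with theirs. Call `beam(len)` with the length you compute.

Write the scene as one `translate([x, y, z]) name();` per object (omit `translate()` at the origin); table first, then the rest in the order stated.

table();
translate([2196, 0, 0]) table();
translate([0, 0, 727]) beam(3162);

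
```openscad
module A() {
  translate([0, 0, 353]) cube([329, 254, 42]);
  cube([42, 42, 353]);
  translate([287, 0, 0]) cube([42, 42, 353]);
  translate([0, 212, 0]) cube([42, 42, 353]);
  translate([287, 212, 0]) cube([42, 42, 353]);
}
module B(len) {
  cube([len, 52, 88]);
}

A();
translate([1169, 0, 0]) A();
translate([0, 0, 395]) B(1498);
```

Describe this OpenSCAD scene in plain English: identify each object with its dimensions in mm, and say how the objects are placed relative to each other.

A is a simple wooden stool: a rectangular seat 329 mm (x) by 254 mm (y), 42 mm thick, top face at z = 395 mm, on four square legs, each 42×42 mm in cross-section. The legs rest on z = 0, each flush with a corner of the seat.

B is a rectangular beam 1498 mm long (x), 52 mm deep (y), 88 mm thick (z).

The beam spans the tops of two stools placed 840 mm apart, resting at z = 395 mm.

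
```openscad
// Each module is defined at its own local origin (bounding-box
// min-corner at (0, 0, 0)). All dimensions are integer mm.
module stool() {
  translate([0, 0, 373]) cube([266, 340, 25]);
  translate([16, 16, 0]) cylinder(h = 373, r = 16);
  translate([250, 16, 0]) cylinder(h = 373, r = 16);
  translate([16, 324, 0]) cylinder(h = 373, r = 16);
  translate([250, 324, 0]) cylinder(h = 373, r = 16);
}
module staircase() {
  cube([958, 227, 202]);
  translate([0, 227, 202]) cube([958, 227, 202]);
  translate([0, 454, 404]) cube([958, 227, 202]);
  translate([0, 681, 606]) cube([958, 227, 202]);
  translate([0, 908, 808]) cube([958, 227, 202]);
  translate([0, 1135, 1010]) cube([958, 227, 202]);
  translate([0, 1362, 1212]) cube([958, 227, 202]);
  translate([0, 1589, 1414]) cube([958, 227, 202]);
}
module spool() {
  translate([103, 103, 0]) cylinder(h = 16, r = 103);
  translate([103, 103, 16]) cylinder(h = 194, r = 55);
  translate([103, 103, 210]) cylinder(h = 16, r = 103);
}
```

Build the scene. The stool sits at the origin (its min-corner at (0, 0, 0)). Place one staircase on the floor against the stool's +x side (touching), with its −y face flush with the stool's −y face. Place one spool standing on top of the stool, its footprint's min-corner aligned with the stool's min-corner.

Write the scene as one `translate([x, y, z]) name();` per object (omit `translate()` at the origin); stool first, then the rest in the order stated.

stool();
translate([266, 0, 0]) staircase();
translate([0, 0, 398]) spool();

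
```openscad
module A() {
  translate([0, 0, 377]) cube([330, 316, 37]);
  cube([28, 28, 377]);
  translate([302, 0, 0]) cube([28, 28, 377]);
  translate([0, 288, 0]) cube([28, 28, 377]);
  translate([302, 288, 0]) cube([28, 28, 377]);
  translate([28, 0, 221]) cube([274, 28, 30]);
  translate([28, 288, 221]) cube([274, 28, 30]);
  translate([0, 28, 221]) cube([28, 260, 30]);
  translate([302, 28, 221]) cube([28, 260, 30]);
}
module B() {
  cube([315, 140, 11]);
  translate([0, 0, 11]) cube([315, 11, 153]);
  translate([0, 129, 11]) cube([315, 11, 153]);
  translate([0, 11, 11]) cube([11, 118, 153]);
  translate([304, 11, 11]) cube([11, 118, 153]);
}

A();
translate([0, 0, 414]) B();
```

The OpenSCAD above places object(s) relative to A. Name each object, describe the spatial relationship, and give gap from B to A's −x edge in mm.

The open box's min-x is at 0; the stool's min-x is 0; gap = 0 mm.

A is a stool. B is an open box. The open box is on top of the stool. The gap from the open box to the stool's −x edge is 0 mm.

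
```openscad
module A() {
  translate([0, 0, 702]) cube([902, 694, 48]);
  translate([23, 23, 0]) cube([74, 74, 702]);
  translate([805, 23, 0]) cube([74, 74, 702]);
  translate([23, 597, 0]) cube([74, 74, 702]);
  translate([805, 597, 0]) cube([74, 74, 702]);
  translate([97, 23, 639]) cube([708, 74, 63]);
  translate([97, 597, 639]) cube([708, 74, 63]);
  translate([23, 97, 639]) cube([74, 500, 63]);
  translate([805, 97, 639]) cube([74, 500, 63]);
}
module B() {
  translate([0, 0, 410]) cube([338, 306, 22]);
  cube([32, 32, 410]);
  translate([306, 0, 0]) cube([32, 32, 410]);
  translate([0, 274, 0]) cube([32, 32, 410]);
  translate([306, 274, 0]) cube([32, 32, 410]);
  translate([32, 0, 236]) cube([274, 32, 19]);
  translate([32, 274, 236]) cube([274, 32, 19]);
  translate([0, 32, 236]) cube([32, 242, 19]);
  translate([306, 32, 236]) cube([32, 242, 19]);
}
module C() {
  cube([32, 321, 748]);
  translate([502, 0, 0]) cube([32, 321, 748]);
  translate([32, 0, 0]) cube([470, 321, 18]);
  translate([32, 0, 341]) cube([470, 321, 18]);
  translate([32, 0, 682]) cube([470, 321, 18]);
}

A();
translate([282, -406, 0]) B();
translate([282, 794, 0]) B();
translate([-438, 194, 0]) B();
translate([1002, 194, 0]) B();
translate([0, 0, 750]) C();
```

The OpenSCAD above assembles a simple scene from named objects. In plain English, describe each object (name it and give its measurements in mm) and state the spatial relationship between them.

A is a rectangular dining table. The top is 902×694×48 mm with its upper surface at z = 750 mm. It stands on four 74×74 mm square legs, each inset 23 mm from the nearest pair of top edges, running from the floor to the underside of the top. Four apron rails, 74 mm thick and 63 mm tall, run between adjacent legs with their top edges flush with the underside of the top and their outer faces flush with the legs' outer faces.

B is a simple wooden stool: a rectangular seat 338 mm (x) by 306 mm (y), 22 mm thick, top face at z = 432 mm, on four square legs, each 32×32 mm in cross-section. The legs rest on z = 0, each flush with a corner of the seat. Four stretchers, 32 mm wide and 19 mm tall, connect adjacent legs with their undersides at z = 236 mm, each running between the inner faces of the legs it joins and aligned with the legs' outer faces on the other axis.

C is a bookshelf 534 mm wide overall, 321 mm deep and 748 mm tall. The two sides are 32 mm thick vertical panels. 3 horizontal shelves of 18 mm thickness span between the inner faces of the sides; the lowest shelf sits on the floor and shelves are stacked with a clear vertical gap of 323 mm between each pair.

Four stools sit around the table at the −y, +y, −x, +x sides. The bookshelf is on top of the table.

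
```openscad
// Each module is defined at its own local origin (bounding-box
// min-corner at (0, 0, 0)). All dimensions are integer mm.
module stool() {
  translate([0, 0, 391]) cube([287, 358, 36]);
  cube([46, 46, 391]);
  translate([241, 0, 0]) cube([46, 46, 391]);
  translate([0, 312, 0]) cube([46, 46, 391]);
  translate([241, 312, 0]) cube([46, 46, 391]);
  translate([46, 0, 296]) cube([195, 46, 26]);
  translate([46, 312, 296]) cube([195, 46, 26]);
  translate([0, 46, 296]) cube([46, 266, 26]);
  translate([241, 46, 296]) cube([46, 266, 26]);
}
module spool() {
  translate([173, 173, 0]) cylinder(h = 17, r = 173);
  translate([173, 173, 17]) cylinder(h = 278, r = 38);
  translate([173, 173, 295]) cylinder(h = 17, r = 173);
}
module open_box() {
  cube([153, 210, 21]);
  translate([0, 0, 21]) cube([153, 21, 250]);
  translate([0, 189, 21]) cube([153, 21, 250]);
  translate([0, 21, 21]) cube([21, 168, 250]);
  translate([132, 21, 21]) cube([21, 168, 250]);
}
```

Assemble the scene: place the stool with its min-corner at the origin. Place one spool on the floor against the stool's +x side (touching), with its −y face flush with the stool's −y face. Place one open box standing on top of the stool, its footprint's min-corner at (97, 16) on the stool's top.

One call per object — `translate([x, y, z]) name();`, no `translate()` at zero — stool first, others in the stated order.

stool();
translate([287, 0, 0]) spool();
translate([97, 16, 427]) open_box();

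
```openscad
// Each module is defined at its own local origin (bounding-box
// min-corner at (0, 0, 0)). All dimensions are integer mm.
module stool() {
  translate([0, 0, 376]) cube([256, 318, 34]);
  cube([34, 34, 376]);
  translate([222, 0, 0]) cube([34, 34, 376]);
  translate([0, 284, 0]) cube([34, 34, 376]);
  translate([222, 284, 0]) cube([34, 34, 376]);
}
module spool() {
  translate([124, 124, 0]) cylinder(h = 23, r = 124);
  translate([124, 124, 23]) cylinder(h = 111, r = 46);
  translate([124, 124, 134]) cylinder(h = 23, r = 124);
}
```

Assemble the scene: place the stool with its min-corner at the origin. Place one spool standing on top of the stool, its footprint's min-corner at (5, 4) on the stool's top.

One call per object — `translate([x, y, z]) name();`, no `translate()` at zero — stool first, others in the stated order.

stool();
translate([5, 4, 410]) spool();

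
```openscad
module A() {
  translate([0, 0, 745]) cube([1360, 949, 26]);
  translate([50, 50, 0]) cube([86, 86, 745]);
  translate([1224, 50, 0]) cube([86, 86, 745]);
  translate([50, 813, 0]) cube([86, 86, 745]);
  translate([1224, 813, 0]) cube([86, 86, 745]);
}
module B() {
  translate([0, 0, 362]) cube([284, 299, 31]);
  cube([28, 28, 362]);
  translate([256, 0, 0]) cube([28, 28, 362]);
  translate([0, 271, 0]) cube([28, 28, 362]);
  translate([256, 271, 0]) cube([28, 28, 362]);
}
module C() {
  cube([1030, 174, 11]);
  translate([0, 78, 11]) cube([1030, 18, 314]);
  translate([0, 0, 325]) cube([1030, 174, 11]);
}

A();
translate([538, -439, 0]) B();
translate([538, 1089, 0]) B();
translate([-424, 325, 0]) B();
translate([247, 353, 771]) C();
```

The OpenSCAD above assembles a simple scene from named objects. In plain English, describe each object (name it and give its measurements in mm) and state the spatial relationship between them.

A is a table: top 1360 mm (x) × 949 mm (y), 26 mm thick, upper face at z = 771 mm, on four 86×86 mm square legs, each inset 50 mm from the nearest pair of top edges, running from z = 0 to the bottom of the top.

B is a four-legged stool. The seat is 284×299 mm, 31 mm thick, top at z = 393 mm. It stands on four square legs, each 28×28 mm in cross-section, from z = 0 to the seat underside, each flush with a corner of the seat.

C is an I-beam lying along x, 1030 mm long. Overall section height 336 mm. Two flanges 174 mm wide (y) and 11 mm thick, one on the floor and one at the top; a web 18 mm thick runs between them, centred on the flange width.

Three stools sit around the table at the −y, +y, −x sides. The I-beam is on top of the table.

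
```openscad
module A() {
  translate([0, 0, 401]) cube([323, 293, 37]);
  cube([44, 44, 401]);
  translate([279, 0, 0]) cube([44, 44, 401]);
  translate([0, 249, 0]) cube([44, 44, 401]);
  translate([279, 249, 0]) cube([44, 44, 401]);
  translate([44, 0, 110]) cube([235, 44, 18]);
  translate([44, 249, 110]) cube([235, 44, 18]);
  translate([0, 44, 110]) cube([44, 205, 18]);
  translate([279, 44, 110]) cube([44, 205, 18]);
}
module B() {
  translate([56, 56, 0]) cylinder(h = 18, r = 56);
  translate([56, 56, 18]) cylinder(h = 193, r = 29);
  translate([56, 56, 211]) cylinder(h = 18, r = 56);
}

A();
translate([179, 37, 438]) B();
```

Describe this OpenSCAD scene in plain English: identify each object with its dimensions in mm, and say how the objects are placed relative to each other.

A is a simple wooden stool: a rectangular seat 323 mm (x) by 293 mm (y), 37 mm thick, top face at z = 438 mm, on four square legs, each 44×44 mm in cross-section. The legs rest on z = 0, each flush with a corner of the seat. Four stretchers, 44 mm wide and 18 mm tall, connect adjacent legs with their undersides at z = 110 mm, each running between the inner faces of the legs it joins and aligned with the legs' outer faces on the other axis.

B is a spool: two coaxial disc flanges of radius 56 mm and thickness 18 mm, joined by a core cylinder of radius 29 mm and height 193 mm. The lower flange rests on z = 0 and the three cylinders share a vertical axis.

The spool is on top of the stool.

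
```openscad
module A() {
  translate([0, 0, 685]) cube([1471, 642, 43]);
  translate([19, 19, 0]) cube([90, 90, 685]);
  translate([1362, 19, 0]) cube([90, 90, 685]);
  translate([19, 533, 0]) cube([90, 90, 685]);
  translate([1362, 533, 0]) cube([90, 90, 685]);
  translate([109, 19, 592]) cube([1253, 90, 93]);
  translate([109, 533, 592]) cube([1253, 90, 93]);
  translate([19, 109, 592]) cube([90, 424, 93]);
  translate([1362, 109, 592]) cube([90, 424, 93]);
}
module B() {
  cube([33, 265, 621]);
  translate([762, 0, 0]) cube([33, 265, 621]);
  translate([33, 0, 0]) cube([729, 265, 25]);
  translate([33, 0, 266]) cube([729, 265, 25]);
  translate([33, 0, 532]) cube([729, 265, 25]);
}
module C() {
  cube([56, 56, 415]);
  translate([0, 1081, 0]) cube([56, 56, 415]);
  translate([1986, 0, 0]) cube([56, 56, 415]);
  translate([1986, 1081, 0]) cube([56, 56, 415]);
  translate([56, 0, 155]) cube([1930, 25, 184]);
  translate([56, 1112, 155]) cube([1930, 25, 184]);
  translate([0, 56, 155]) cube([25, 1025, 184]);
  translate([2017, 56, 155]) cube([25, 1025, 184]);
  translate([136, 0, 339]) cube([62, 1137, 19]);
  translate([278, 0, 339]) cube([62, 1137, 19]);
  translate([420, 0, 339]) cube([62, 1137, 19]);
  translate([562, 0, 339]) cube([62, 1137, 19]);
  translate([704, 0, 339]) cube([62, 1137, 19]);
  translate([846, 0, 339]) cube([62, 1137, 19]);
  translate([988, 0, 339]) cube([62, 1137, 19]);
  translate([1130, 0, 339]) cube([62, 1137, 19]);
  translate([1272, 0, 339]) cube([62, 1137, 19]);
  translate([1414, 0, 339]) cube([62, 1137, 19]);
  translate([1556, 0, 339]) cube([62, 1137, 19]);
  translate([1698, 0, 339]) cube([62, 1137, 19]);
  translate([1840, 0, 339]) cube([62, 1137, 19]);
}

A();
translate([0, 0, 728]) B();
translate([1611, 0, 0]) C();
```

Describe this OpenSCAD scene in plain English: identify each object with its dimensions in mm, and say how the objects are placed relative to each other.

A is a table with a 1471×642 mm rectangular top, 43 mm thick, top surface at z = 728 mm, supported by four 90×90 mm square legs, each inset 19 mm from the nearest pair of top edges, running from the floor. Four apron rails, 90 mm thick and 93 mm tall, run between adjacent legs with their top edges flush with the underside of the top and their outer faces flush with the legs' outer faces.

B is an open bookshelf. Two side panels, each 33 mm thick, 265 mm deep and 621 mm tall, stand 795 mm apart (outside-to-outside). Between them sit 3 shelves, each 25 mm thick and 265 mm deep, spanning the full gap between the sides. The bottom shelf rests on the floor (its underside at z = 0) and the clear gap between one shelf's top and the next shelf's underside is 241 mm.

C is a bed frame 2042 mm long (x) by 1137 mm wide (y). Four 56×56 mm corner posts, 415 mm tall, at the corners of the footprint. Four rails of 25 mm thickness and 184 mm height run between adjacent posts with their undersides at z = 155 mm, their outer faces flush with the outside of the frame (the two x-running rails run between the posts' inner faces; the two y-running rails run between the posts' inner faces). 13 slats, each 62 mm wide (x) and 19 mm thick, lie across the top of the two x-running rails, running the full 1137 mm width of the frame in y; the slats are evenly spaced along x between the inner faces of the end posts with equal gaps (rounded down to the nearest mm) at the −x end and between each pair — any rounding remainder accumulates at the +x end.

The bookshelf is on top of the table. The bed frame is on the floor beside the table on its +x side.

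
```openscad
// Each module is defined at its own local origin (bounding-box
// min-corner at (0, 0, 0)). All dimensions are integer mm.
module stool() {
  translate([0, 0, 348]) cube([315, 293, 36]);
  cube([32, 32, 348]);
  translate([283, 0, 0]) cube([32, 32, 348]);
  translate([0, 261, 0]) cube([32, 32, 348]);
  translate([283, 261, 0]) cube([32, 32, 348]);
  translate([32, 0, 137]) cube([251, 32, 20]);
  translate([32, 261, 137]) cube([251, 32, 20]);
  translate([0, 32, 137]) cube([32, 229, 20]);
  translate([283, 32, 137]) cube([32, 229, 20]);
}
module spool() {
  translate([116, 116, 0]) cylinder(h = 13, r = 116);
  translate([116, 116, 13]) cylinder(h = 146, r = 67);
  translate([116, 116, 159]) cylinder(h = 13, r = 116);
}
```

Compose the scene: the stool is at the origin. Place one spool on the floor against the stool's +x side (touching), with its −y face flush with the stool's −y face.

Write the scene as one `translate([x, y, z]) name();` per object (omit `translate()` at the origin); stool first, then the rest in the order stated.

stool();
translate([315, 0, 0]) spool();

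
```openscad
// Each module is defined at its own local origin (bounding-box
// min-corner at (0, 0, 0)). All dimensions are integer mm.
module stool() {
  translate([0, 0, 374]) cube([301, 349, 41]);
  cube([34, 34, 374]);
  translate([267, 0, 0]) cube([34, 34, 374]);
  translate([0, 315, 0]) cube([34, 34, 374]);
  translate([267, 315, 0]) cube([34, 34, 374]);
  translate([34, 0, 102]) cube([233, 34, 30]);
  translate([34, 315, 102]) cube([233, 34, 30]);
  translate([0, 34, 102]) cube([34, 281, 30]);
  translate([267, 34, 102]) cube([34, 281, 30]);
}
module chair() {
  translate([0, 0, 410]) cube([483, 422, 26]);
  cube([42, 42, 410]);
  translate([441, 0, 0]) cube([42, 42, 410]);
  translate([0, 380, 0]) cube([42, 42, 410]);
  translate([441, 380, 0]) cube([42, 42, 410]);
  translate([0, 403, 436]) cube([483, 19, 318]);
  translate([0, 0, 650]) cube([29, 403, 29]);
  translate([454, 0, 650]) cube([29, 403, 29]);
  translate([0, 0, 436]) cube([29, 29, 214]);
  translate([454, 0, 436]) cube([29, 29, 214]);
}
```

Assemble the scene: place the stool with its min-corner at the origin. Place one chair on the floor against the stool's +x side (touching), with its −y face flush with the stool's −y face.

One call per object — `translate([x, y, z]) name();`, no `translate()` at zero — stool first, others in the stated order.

stool();
translate([301, 0, 0]) chair();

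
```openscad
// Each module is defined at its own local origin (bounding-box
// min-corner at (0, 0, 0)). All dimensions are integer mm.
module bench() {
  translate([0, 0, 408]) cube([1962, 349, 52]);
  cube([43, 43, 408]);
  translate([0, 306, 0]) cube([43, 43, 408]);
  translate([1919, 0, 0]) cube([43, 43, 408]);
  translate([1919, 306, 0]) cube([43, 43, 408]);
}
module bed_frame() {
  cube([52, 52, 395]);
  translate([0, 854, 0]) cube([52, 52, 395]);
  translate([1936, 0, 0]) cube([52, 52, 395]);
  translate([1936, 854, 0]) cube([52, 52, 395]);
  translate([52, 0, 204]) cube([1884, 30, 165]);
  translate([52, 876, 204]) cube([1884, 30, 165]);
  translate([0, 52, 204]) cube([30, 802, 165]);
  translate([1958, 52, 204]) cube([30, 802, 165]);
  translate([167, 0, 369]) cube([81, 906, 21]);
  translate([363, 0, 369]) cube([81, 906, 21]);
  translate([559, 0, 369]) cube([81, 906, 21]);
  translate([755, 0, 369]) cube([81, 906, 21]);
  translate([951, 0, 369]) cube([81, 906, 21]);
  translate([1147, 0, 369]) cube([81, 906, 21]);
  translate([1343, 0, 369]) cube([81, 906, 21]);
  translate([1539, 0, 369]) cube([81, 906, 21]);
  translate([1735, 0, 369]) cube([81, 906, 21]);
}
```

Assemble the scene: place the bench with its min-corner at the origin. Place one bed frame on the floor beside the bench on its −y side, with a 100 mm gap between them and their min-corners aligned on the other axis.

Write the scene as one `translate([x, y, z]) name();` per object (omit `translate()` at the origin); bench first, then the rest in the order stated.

bench();
translate([0, -1006, 0]) bed_frame();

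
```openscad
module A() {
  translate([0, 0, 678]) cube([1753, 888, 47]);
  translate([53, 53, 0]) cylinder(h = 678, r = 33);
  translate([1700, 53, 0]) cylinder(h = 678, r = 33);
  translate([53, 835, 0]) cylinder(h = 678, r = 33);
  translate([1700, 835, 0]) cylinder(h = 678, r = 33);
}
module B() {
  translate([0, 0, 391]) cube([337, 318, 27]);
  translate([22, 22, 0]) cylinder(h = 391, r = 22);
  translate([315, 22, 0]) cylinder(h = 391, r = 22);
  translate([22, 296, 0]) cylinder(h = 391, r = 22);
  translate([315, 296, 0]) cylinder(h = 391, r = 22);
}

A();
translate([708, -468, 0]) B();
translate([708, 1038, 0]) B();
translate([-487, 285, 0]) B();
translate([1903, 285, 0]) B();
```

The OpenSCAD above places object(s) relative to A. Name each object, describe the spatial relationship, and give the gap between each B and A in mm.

A is a table. B is a stool. Four stools sit around the table at the −y, +y, −x, +x sides. The gap between each stool and the table is 150 mm.

Each stool's nearest face is 150 mm from the table's bounding box.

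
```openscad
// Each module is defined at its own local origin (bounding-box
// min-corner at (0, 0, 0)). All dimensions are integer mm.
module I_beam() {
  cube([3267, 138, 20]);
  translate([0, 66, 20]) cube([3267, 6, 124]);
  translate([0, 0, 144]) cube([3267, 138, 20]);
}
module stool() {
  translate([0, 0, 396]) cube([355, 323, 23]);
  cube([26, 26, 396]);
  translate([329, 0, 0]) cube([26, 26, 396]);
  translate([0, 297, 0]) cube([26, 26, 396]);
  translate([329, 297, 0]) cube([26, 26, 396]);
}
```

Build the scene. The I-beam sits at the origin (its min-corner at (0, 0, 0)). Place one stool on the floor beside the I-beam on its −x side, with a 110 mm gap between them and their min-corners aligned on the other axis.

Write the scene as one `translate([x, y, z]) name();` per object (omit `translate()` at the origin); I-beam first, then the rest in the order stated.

I_beam();
translate([-465, 0, 0]) stool();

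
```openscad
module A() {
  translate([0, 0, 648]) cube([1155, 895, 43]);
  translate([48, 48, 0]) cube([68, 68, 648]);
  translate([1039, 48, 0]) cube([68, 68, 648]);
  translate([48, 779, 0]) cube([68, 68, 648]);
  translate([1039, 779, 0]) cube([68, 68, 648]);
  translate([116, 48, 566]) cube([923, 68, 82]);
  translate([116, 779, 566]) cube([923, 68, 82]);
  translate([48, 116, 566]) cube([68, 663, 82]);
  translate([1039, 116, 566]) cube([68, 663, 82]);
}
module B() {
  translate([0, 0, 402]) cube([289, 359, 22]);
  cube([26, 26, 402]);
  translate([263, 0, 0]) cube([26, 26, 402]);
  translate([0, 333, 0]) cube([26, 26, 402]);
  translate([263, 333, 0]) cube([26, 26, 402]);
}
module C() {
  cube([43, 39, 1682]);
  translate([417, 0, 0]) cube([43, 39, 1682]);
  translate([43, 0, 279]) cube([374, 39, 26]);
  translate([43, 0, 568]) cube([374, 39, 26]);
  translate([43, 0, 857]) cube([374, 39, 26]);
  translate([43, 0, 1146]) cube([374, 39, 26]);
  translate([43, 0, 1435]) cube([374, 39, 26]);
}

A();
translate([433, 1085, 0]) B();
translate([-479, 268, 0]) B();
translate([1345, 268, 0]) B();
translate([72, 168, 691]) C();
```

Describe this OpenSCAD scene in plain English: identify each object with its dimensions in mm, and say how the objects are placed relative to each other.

A is a table: top 1155 mm (x) × 895 mm (y), 43 mm thick, upper face at z = 691 mm, on four 68×68 mm square legs, each inset 48 mm from the nearest pair of top edges, running from z = 0 to the bottom of the top. Four apron rails, 68 mm thick and 82 mm tall, run between adjacent legs with their top edges flush with the underside of the top and their outer faces flush with the legs' outer faces.

B is a four-legged stool. The seat is 289×359 mm, 22 mm thick, top at z = 424 mm. It stands on four square legs, each 26×26 mm in cross-section, from z = 0 to the seat underside, each flush with a corner of the seat.

C is a straight ladder. Two 43×39 mm vertical rails, 1682 mm tall, stand 460 mm apart (outside-to-outside) with their front faces coplanar on the −y side. 5 rungs, each 39 mm deep and 26 mm tall, span between the inner faces of the rails, front faces flush with the rails. The lowest rung's underside is at z = 279 mm and rungs are spaced 289 mm apart (underside to underside).

Three stools sit around the table at the +y, −x, +x sides. The ladder is on top of the table.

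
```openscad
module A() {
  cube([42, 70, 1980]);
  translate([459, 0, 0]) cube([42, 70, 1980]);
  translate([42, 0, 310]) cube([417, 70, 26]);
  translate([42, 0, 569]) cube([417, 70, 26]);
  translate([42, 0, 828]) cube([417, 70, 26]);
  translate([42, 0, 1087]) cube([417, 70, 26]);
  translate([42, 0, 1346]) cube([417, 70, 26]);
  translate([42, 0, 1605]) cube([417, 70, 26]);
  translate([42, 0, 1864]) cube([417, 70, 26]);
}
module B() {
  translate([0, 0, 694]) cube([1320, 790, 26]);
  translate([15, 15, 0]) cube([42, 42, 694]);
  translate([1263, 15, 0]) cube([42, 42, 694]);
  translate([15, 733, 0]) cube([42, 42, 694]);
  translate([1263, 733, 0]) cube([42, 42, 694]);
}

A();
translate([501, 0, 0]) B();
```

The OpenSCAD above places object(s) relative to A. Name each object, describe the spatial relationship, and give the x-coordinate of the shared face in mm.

A is a ladder. B is a table. The table is against the ladder's +x side, with their −y faces flush. The x-coordinate of the shared face is 501 mm.

The ladder's +x face and the table's −x face are both at x = 501 mm.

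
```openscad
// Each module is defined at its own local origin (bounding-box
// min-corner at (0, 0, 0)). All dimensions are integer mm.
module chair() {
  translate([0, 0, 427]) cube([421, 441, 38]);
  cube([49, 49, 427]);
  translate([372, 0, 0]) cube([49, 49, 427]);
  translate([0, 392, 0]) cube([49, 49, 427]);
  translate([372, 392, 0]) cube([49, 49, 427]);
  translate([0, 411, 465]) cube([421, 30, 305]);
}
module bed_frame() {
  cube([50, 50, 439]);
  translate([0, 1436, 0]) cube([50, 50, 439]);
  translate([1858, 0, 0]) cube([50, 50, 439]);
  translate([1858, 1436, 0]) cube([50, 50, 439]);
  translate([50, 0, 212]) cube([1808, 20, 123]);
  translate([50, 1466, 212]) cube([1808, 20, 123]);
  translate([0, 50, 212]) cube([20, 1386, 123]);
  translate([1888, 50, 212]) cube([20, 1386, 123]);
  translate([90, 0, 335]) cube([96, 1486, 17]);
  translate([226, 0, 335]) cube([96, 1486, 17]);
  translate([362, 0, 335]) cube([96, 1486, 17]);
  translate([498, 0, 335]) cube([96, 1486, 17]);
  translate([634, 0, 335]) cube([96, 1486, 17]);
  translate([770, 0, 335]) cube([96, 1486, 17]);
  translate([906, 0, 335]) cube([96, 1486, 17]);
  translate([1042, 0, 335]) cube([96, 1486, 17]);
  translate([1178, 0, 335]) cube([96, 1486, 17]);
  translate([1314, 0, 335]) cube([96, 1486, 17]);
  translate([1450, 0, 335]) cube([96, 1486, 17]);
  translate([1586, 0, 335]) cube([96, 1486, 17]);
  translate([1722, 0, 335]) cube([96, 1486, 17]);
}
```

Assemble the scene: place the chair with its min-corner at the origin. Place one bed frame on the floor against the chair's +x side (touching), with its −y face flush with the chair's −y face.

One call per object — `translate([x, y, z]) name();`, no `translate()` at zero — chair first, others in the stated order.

chair();
translate([421, 0, 0]) bed_frame();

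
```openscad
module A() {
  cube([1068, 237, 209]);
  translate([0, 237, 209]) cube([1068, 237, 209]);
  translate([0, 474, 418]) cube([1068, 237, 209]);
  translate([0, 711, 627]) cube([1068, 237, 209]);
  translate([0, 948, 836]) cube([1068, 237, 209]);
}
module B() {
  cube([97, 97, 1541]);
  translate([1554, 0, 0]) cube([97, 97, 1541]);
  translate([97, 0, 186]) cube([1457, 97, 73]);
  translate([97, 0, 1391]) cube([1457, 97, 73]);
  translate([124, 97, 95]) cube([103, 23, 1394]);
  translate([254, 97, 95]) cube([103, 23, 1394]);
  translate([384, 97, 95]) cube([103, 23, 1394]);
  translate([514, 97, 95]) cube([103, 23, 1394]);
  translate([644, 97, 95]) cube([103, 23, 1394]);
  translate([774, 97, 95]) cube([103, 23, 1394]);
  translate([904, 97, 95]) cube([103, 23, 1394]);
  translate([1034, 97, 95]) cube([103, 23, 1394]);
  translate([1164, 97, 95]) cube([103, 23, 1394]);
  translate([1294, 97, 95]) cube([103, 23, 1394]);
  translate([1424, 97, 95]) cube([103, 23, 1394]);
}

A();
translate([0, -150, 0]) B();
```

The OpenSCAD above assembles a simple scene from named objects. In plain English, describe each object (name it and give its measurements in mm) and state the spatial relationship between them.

A is a run of 5 identical solid stair steps. Each tread is 1068×237 mm and each step block is 209 mm high. Step 1 rests on the floor; step k is offset from step 1 by (k−1)×237 mm in y and (k−1)×209 mm in z.

B is a fence section. Two 97×97 mm posts, 1541 mm tall, stand on the floor with a clear span of 1457 mm between their inner faces. Two horizontal rails of 97×73 mm section span the gap between the posts with their undersides at z = 186 mm and z = 1391 mm, flush with the posts' −y face. 11 pickets, each 103 mm wide, 23 mm thick and 1394 mm tall, are fixed to the +y face of the rails with their bottoms at z = 95 mm, evenly spaced across the span with equal gaps (rounded down to the nearest mm) at the −x end and between each pair — any rounding remainder accumulates at the +x end.

The fence section is on the floor beside the staircase on its −y side.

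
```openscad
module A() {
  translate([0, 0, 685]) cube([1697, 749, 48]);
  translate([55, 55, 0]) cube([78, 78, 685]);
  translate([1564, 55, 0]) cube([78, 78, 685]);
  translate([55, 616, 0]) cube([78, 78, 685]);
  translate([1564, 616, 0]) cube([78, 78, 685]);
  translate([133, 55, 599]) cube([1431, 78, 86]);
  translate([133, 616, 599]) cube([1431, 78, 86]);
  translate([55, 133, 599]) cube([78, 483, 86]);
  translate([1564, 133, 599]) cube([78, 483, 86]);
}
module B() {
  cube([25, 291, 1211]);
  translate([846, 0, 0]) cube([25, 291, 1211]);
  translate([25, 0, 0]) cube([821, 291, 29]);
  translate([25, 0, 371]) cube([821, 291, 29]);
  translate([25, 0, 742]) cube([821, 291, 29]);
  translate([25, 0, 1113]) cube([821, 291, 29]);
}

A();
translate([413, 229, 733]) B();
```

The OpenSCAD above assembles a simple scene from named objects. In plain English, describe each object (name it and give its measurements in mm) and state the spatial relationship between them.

A is a table: top 1697 mm (x) × 749 mm (y), 48 mm thick, upper face at z = 733 mm, on four 78×78 mm square legs, each inset 55 mm from the nearest pair of top edges, running from z = 0 to the bottom of the top. Four apron rails, 78 mm thick and 86 mm tall, run between adjacent legs with their top edges flush with the underside of the top and their outer faces flush with the legs' outer faces.

B is a bookshelf 871 mm wide overall, 291 mm deep and 1211 mm tall. The two sides are 25 mm thick vertical panels. 4 horizontal shelves of 29 mm thickness span between the inner faces of the sides; the lowest shelf sits on the floor and shelves are stacked with a clear vertical gap of 342 mm between each pair.

The bookshelf is on top of the table, centred.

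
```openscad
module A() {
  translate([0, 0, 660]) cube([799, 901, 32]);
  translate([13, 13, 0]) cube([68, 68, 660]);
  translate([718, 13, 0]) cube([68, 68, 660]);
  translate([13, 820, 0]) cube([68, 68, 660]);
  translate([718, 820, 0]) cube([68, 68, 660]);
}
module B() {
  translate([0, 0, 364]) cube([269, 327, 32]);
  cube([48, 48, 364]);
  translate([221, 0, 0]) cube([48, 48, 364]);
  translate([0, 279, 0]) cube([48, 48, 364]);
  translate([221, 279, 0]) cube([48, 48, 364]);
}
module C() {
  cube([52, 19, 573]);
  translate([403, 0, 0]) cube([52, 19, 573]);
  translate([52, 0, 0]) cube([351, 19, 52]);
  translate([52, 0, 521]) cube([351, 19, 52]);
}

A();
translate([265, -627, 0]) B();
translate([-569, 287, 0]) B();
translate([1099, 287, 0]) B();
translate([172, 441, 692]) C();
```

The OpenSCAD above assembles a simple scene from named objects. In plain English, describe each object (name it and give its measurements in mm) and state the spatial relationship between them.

A is a rectangular dining table. The top is 799×901×32 mm with its upper surface at z = 692 mm. It stands on four 68×68 mm square legs, each inset 13 mm from the nearest pair of top edges, running from the floor to the underside of the top.

B is a four-legged stool. The seat is a 269×327×32 mm slab whose top surface is at z = 396 mm; four square legs, each 48×48 mm in cross-section, run from the floor (z = 0) to the underside of the seat, each flush with a corner of the seat.

C is a picture frame with a 351×469 mm rectangular opening (x by z) and a uniform 52 mm border on every side. Frame depth is 19 mm along y. It is built from two vertical stiles running the full outside height and two horizontal rails spanning the gap between the stiles.

Three stools sit around the table at the −y, −x, +x sides. The picture frame is on top of the table, centred.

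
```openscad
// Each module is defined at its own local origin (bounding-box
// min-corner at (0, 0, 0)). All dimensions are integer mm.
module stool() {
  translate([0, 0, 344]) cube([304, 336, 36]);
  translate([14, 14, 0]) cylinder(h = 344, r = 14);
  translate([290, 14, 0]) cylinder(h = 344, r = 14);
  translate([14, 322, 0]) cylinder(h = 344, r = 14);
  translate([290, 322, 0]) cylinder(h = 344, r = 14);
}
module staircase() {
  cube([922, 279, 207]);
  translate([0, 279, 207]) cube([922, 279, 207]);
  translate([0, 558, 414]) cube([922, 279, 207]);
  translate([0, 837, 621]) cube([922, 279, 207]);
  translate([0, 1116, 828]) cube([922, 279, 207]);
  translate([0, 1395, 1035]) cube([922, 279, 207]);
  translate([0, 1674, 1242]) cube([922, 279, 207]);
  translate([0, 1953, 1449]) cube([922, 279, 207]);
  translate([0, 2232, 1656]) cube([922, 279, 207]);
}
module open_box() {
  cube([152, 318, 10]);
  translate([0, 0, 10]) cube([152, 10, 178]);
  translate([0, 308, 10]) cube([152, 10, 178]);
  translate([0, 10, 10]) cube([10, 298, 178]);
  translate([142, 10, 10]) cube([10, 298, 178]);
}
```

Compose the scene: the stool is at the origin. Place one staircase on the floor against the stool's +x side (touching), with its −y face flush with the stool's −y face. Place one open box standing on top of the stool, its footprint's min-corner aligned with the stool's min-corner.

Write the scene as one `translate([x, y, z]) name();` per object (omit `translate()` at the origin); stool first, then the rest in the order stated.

stool();
translate([304, 0, 0]) staircase();
translate([0, 0, 380]) open_box();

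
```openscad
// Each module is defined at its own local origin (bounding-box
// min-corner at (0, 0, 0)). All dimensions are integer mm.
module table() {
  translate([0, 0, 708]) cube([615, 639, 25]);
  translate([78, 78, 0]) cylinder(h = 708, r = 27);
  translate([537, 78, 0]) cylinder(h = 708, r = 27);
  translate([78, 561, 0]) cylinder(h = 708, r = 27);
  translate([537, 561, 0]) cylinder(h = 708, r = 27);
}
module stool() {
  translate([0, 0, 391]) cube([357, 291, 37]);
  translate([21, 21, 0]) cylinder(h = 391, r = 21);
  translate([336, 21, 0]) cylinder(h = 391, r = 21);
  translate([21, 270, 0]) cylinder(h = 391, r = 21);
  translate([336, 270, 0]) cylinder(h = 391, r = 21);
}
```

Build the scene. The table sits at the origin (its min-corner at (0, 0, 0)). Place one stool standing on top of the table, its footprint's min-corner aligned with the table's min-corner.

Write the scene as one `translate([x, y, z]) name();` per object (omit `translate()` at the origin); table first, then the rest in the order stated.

table();
translate([0, 0, 733]) stool();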